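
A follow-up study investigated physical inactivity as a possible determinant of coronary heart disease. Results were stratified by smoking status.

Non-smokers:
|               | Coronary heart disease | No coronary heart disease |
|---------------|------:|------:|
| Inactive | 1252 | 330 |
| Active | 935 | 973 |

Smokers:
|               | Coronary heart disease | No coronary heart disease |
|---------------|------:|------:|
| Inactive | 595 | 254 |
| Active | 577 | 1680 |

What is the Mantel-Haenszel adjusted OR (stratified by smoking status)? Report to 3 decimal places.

4.948

OR_MH = Σ(aᵢdᵢ/nᵢ) / Σ(bᵢcᵢ/nᵢ), where nᵢ is the stratum total.
Stratum 1 (Non-smokers): n = 3490; a·d/n = 1252·973/3490 = 349.0533; b·c/n = 330·935/3490 = 88.4097
Stratum 2 (Smokers): n = 3106; a·d/n = 595·1680/3106 = 321.8287; b·c/n = 254·577/3106 = 47.1854
OR_MH = (349.0533 + 321.8287) / (88.4097 + 47.1854) = 670.8820 / 135.5952 = 4.94768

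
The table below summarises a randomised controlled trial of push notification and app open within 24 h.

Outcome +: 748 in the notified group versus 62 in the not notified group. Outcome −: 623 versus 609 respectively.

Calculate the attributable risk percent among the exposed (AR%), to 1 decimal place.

From the description: a = 748, b = 623, c = 62, d = 609.
Risk in exposed = 748/1371 = 0.54559; risk in unexposed = 62/671 = 0.09240.
RR = 0.54559/0.09240 = 5.90466
AR% = (RR − 1)/RR × 100 = (5.90466 − 1)/5.90466 × 100 = 83.0642%

83.1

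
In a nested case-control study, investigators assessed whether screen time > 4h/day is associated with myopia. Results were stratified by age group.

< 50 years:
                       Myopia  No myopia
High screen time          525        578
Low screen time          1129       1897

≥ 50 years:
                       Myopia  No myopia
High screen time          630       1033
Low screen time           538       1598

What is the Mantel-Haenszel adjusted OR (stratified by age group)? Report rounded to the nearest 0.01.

1.66

OR_MH = Σ(aᵢdᵢ/nᵢ) / Σ(bᵢcᵢ/nᵢ), where nᵢ is the stratum total.
Stratum 1 (< 50 years): n = 4129; a·d/n = 525·1897/4129 = 241.2025; b·c/n = 578·1129/4129 = 158.0436
Stratum 2 (≥ 50 years): n = 3799; a·d/n = 630·1598/3799 = 265.0013; b·c/n = 1033·538/3799 = 146.2895
OR_MH = (241.2025 + 265.0013) / (158.0436 + 146.2895) = 506.2038 / 304.3331 = 1.66332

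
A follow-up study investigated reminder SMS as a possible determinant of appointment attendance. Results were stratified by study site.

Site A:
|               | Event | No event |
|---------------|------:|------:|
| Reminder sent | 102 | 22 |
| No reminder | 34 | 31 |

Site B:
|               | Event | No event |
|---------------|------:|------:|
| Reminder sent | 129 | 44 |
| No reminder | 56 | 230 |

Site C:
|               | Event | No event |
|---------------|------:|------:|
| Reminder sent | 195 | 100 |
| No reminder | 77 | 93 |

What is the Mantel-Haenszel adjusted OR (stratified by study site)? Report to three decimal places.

4.650

OR_MH = Σ(aᵢdᵢ/nᵢ) / Σ(bᵢcᵢ/nᵢ), where nᵢ is the stratum total.
Stratum 1 (Site A): n = 189; a·d/n = 102·31/189 = 16.7302; b·c/n = 22·34/189 = 3.9577
Stratum 2 (Site B): n = 459; a·d/n = 129·230/459 = 64.6405; b·c/n = 44·56/459 = 5.3682
Stratum 3 (Site C): n = 465; a·d/n = 195·93/465 = 39.0000; b·c/n = 100·77/465 = 16.5591
OR_MH = (16.7302 + 64.6405 + 39.0000) / (3.9577 + 5.3682 + 16.5591) = 120.3707 / 25.8850 = 4.65021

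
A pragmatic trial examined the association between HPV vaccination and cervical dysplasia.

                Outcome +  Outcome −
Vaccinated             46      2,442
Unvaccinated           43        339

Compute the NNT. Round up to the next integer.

Risk in treated group = 46/2488 = 0.01849; risk in control = 43/382 = 0.11257.
Absolute risk reduction = 0.11257 − 0.01849 = 0.09408
NNT = 1 / ARR = 1 / 0.09408 = 10.630 → round up → 11

11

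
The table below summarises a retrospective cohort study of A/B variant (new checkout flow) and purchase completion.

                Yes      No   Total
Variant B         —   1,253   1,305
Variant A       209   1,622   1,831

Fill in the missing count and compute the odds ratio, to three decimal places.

0.322

The missing cell is in the exposed row: 1305 − 1253 = 52.
So a = 52, b = 1253, c = 209, d = 1622.
OR = (a·d)/(b·c) = (52 × 1622) / (1253 × 209) = 84344 / 261877 = 0.32207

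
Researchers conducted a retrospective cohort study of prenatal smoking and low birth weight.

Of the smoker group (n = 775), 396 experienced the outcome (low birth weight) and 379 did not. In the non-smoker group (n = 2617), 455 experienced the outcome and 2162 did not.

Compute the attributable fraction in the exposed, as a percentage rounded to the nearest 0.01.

From the description: a = 396, b = 379, c = 455, d = 2162.
Risk in exposed = 396/775 = 0.51097; risk in unexposed = 455/2617 = 0.17386.
RR = 0.51097/0.17386 = 2.93891
AR% = (RR − 1)/RR × 100 = (2.93891 − 1)/2.93891 × 100 = 65.9737%

65.97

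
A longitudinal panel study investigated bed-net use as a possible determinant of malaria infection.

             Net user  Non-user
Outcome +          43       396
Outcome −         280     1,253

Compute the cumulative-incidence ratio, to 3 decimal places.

Reading the table with exposure as columns: a = 43 (Net user, case), b = 280 (Net user, non-case), c = 396 (Non-user, case), d = 1253.
Risk in exposed = 43/323 = 0.13313; risk in unexposed = 396/1649 = 0.24015.
RR = 0.13313 / 0.24015 = 0.55436
The risk is 45% lower among the exposed than among the unexposed.

0.554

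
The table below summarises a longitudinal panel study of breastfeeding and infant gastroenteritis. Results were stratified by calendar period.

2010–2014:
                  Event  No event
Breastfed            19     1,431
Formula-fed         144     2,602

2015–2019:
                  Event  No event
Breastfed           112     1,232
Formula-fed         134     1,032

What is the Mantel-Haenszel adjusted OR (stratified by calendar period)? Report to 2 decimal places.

0.50

OR_MH = Σ(aᵢdᵢ/nᵢ) / Σ(bᵢcᵢ/nᵢ), where nᵢ is the stratum total.
Stratum 1 (2010–2014): n = 4196; a·d/n = 19·2602/4196 = 11.7822; b·c/n = 1431·144/4196 = 49.1096
Stratum 2 (2015–2019): n = 2510; a·d/n = 112·1032/2510 = 46.0494; b·c/n = 1232·134/2510 = 65.7721
OR_MH = (11.7822 + 46.0494) / (49.1096 + 65.7721) = 57.8316 / 114.8817 = 0.50340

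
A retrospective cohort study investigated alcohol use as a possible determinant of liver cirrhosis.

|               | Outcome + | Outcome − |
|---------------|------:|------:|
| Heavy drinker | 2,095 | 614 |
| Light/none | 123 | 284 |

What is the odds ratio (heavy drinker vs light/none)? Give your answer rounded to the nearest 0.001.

Cells: a = 2095, b = 614, c = 123, d = 284.
OR = (a·d)/(b·c) = (2095 × 284) / (614 × 123) = 594980 / 75522 = 7.87823
The odds of liver cirrhosis are about 7.88 times as high in the heavy drinker group.

7.878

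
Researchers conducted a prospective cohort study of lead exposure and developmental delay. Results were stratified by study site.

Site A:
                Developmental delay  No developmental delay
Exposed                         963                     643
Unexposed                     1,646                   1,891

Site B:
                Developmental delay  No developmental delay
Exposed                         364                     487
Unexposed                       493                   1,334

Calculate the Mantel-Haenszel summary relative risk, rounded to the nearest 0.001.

RR_MH = Σ(aᵢ·n₀ᵢ/nᵢ) / Σ(cᵢ·n₁ᵢ/nᵢ), with n₁ᵢ = aᵢ+bᵢ (exposed), n₀ᵢ = cᵢ+dᵢ (unexposed), nᵢ = n₁ᵢ+n₀ᵢ.
Stratum 1 (Site A): n₁ = 1606, n₀ = 3537, n = 5143; a·n₀/n = 963·3537/5143 = 662.2849; c·n₁/n = 1646·1606/5143 = 513.9949
Stratum 2 (Site B): n₁ = 851, n₀ = 1827, n = 2678; a·n₀/n = 364·1827/2678 = 248.3301; c·n₁/n = 493·851/2678 = 156.6628
RR_MH = (662.2849 + 248.3301) / (513.9949 + 156.6628) = 910.6150 / 670.6578 = 1.35779

1.358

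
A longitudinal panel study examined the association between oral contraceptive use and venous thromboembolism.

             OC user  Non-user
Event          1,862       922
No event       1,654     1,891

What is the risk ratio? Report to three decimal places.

Reading the table with exposure as columns: a = 1862 (OC user, case), b = 1654 (OC user, non-case), c = 922 (Non-user, case), d = 1891.
Risk in exposed = 1862/3516 = 0.52958; risk in unexposed = 922/2813 = 0.32776.
RR = 0.52958 / 0.32776 = 1.61573
The risk among the exposed is 1.62 times that among the unexposed.

1.616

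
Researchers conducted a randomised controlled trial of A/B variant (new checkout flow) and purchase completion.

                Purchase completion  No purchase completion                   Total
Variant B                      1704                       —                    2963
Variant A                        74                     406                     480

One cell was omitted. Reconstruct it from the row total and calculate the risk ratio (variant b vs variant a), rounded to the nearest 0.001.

3.730

The missing cell is in the exposed row: 2963 − 1704 = 1259.
So a = 1704, b = 1259, c = 74, d = 406.
RR = [a/(a+b)] / [c/(c+d)] = (1704/2963) / (74/480) = 0.57509/0.15417 = 3.73033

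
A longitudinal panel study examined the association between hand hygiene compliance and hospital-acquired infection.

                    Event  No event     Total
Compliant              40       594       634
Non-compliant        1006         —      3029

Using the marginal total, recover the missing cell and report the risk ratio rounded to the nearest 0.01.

0.19

The missing cell is in the unexposed row: 3029 − 1006 = 2023.
So a = 40, b = 594, c = 1006, d = 2023.
RR = [a/(a+b)] / [c/(c+d)] = (40/634) / (1006/3029) = 0.06309/0.33212 = 0.18996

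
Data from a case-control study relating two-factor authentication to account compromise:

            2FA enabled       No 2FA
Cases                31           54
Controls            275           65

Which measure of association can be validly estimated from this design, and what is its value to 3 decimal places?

Reading the table with exposure as columns: a = 31 (2FA enabled, case), b = 275 (2FA enabled, non-case), c = 54 (No 2FA, case), d = 65.
This is a case-control study: participants were sampled on outcome status, so risks in the source population cannot be estimated directly — relative risk is not valid here. The odds ratio is the appropriate measure.
OR = (a·d)/(b·c) = (31 × 65) / (275 × 54) = 2015 / 14850 = 0.13569

0.136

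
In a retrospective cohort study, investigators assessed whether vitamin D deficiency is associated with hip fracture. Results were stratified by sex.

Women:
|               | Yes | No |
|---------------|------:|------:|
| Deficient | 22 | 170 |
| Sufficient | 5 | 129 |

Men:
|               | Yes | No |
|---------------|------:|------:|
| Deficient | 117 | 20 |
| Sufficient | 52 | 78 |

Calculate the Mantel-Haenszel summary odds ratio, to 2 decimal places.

6.60

OR_MH = Σ(aᵢdᵢ/nᵢ) / Σ(bᵢcᵢ/nᵢ), where nᵢ is the stratum total.
Stratum 1 (Women): n = 326; a·d/n = 22·129/326 = 8.7055; b·c/n = 170·5/326 = 2.6074
Stratum 2 (Men): n = 267; a·d/n = 117·78/267 = 34.1798; b·c/n = 20·52/267 = 3.8951
OR_MH = (8.7055 + 34.1798) / (2.6074 + 3.8951) = 42.8853 / 6.5025 = 6.59521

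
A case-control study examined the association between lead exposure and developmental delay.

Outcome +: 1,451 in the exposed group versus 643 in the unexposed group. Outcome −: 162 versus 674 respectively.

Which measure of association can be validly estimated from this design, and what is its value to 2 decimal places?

From the description: a = 1451, b = 162, c = 643, d = 674.
This is a case-control study: participants were sampled on outcome status, so risks in the source population cannot be estimated directly — relative risk is not valid here. The odds ratio is the appropriate measure.
OR = (a·d)/(b·c) = (1451 × 674) / (162 × 643) = 977974 / 104166 = 9.38861

9.39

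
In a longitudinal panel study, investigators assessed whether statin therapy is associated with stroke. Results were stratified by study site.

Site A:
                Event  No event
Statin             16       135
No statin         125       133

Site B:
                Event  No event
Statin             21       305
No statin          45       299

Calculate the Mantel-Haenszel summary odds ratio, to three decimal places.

OR_MH = Σ(aᵢdᵢ/nᵢ) / Σ(bᵢcᵢ/nᵢ), where nᵢ is the stratum total.
Stratum 1 (Site A): n = 409; a·d/n = 16·133/409 = 5.2029; b·c/n = 135·125/409 = 41.2592
Stratum 2 (Site B): n = 670; a·d/n = 21·299/670 = 9.3716; b·c/n = 305·45/670 = 20.4851
OR_MH = (5.2029 + 9.3716) / (41.2592 + 20.4851) = 14.5746 / 61.7442 = 0.23605

0.236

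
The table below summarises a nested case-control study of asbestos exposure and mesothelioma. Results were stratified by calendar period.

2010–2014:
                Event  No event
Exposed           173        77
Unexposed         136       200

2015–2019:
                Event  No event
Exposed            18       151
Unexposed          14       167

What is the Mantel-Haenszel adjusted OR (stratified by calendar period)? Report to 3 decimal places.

OR_MH = Σ(aᵢdᵢ/nᵢ) / Σ(bᵢcᵢ/nᵢ), where nᵢ is the stratum total.
Stratum 1 (2010–2014): n = 586; a·d/n = 173·200/586 = 59.0444; b·c/n = 77·136/586 = 17.8703
Stratum 2 (2015–2019): n = 350; a·d/n = 18·167/350 = 8.5886; b·c/n = 151·14/350 = 6.0400
OR_MH = (59.0444 + 8.5886) / (17.8703 + 6.0400) = 67.6329 / 23.9103 = 2.82861

2.829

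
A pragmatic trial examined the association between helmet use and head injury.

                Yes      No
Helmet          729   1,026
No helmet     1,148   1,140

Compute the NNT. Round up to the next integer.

Risk in treated group = 729/1755 = 0.41538; risk in control = 1148/2288 = 0.50175.
Absolute risk reduction = 0.50175 − 0.41538 = 0.08636
NNT = 1 / ARR = 1 / 0.08636 = 11.579 → round up → 12

12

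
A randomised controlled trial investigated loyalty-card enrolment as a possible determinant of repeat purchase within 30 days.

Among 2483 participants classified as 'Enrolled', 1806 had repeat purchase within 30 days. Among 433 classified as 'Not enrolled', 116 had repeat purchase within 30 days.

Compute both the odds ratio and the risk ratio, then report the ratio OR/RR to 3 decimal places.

2.685

From the description: a = 1806, b = 677, c = 116, d = 317.
OR = (1806·317)/(677·116) = 572502/78532 = 7.29005
Risk in exposed = 1806/2483 = 0.72735; risk in unexposed = 116/433 = 0.26790; RR = 2.71501
OR/RR = 7.29005 / 2.71501 = 2.68509
The outcome is not rare, so the OR lies further from 1 than the RR.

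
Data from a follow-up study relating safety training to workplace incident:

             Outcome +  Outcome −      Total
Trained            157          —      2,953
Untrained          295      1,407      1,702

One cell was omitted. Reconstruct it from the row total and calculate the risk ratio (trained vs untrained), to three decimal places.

The missing cell is in the exposed row: 2953 − 157 = 2796.
So a = 157, b = 2796, c = 295, d = 1407.
RR = [a/(a+b)] / [c/(c+d)] = (157/2953) / (295/1702) = 0.05317/0.17333 = 0.30674

0.307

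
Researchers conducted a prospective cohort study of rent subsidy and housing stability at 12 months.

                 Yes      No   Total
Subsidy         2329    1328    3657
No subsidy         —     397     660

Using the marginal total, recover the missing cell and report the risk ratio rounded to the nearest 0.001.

1.598

The missing cell is in the unexposed row: 660 − 397 = 263.
So a = 2329, b = 1328, c = 263, d = 397.
RR = [a/(a+b)] / [c/(c+d)] = (2329/3657) / (263/660) = 0.63686/0.39848 = 1.59821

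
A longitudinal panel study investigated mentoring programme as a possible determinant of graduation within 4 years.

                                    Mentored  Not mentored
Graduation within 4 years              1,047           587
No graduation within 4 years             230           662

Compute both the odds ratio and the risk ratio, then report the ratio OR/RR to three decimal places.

Reading the table with exposure as columns: a = 1047 (Mentored, case), b = 230 (Mentored, non-case), c = 587 (Not mentored, case), d = 662.
OR = (1047·662)/(230·587) = 693114/135010 = 5.13380
Risk in exposed = 1047/1277 = 0.81989; risk in unexposed = 587/1249 = 0.46998; RR = 1.74454
OR/RR = 5.13380 / 1.74454 = 2.94279
The outcome is not rare, so the OR lies further from 1 than the RR.

2.943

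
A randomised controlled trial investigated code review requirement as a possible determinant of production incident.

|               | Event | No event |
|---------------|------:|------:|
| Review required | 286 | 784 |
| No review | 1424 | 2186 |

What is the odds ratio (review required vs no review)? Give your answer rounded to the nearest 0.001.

Cells: a = 286, b = 784, c = 1424, d = 2186.
OR = (a·d)/(b·c) = (286 × 2186) / (784 × 1424) = 625196 / 1116416 = 0.56000
Exposure is associated with lower odds of production incident (OR = 0.56 < 1).

0.560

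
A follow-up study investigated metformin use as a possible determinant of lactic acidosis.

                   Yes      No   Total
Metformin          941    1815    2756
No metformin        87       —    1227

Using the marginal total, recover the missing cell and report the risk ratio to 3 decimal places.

4.815

The missing cell is in the unexposed row: 1227 − 87 = 1140.
So a = 941, b = 1815, c = 87, d = 1140.
RR = [a/(a+b)] / [c/(c+d)] = (941/2756) / (87/1227) = 0.34144/0.07090 = 4.81544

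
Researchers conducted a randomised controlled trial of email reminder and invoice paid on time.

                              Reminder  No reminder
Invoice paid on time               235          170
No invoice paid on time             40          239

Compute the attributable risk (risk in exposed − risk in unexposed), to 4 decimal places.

0.4389

Reading the table with exposure as columns: a = 235 (Reminder, case), b = 40 (Reminder, non-case), c = 170 (No reminder, case), d = 239.
Risk in exposed = 235/275 = 0.854545; risk in unexposed = 170/409 = 0.415648.
Risk difference = 0.854545 − 0.415648 = 0.438898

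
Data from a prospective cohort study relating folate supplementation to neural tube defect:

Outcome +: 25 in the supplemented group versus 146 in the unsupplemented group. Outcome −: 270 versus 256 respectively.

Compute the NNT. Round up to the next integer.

Risk in treated group = 25/295 = 0.08475; risk in control = 146/402 = 0.36318.
Absolute risk reduction = 0.36318 − 0.08475 = 0.27844
NNT = 1 / ARR = 1 / 0.27844 = 3.591 → round up → 4

4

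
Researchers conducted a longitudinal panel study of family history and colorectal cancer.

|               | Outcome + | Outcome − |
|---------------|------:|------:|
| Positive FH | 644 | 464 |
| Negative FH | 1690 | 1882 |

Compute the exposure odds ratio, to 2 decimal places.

1.55

Cells: a = 644, b = 464, c = 1690, d = 1882.
OR = (a·d)/(b·c) = (644 × 1882) / (464 × 1690) = 1212008 / 784160 = 1.54561
The odds of colorectal cancer are about 1.55 times as high in the positive fh group.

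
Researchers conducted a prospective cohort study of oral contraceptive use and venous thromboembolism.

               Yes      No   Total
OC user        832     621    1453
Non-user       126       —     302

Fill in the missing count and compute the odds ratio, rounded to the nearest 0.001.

1.871

The missing cell is in the unexposed row: 302 − 126 = 176.
So a = 832, b = 621, c = 126, d = 176.
OR = (a·d)/(b·c) = (832 × 176) / (621 × 126) = 146432 / 78246 = 1.87143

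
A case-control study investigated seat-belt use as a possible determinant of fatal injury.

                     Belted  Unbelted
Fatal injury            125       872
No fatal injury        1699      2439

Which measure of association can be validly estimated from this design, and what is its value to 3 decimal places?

0.206

Reading the table with exposure as columns: a = 125 (Belted, case), b = 1699 (Belted, non-case), c = 872 (Unbelted, case), d = 2439.
This is a case-control study: participants were sampled on outcome status, so risks in the source population cannot be estimated directly — relative risk is not valid here. The odds ratio is the appropriate measure.
OR = (a·d)/(b·c) = (125 × 2439) / (1699 × 872) = 304875 / 1481528 = 0.20578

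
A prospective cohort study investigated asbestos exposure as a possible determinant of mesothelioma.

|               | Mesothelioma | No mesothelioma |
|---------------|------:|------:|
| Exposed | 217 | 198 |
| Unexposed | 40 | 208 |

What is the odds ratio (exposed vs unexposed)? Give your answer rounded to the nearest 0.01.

Cells: a = 217, b = 198, c = 40, d = 208.
OR = (a·d)/(b·c) = (217 × 208) / (198 × 40) = 45136 / 7920 = 5.69899
The odds of mesothelioma are about 5.70 times as high in the exposed group.

5.70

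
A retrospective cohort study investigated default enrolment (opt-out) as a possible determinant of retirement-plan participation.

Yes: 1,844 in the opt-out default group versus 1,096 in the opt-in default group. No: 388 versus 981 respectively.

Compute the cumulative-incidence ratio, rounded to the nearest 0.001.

From the description: a = 1844, b = 388, c = 1096, d = 981.
Risk in exposed = 1844/2232 = 0.82616; risk in unexposed = 1096/2077 = 0.52768.
RR = 0.82616 / 0.52768 = 1.56564
The risk among the exposed is 1.57 times that among the unexposed.

1.566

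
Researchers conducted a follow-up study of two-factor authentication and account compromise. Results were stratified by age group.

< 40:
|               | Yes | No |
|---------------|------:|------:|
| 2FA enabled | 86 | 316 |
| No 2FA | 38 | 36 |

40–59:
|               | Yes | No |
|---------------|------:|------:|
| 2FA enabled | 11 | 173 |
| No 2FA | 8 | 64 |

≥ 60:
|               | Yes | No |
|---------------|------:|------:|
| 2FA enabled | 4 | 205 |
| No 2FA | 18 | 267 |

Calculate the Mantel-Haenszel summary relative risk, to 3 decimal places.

0.413

RR_MH = Σ(aᵢ·n₀ᵢ/nᵢ) / Σ(cᵢ·n₁ᵢ/nᵢ), with n₁ᵢ = aᵢ+bᵢ (exposed), n₀ᵢ = cᵢ+dᵢ (unexposed), nᵢ = n₁ᵢ+n₀ᵢ.
Stratum 1 (< 40): n₁ = 402, n₀ = 74, n = 476; a·n₀/n = 86·74/476 = 13.3697; c·n₁/n = 38·402/476 = 32.0924
Stratum 2 (40–59): n₁ = 184, n₀ = 72, n = 256; a·n₀/n = 11·72/256 = 3.0938; c·n₁/n = 8·184/256 = 5.7500
Stratum 3 (≥ 60): n₁ = 209, n₀ = 285, n = 494; a·n₀/n = 4·285/494 = 2.3077; c·n₁/n = 18·209/494 = 7.6154
RR_MH = (13.3697 + 3.0938 + 2.3077) / (32.0924 + 5.7500 + 7.6154) = 18.7712 / 45.4578 = 0.41294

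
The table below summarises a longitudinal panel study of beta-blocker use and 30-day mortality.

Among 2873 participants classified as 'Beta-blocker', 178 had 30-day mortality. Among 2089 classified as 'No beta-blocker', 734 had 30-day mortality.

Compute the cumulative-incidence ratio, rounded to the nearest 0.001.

0.176

From the description: a = 178, b = 2695, c = 734, d = 1355.
Risk in exposed = 178/2873 = 0.06196; risk in unexposed = 734/2089 = 0.35136.
RR = 0.06196 / 0.35136 = 0.17633
The risk is 82% lower among the exposed than among the unexposed.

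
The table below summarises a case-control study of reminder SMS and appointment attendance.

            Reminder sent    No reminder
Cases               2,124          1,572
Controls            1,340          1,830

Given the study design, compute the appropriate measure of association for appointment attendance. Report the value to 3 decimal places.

Reading the table with exposure as columns: a = 2124 (Reminder sent, case), b = 1340 (Reminder sent, non-case), c = 1572 (No reminder, case), d = 1830.
This is a case-control study: participants were sampled on outcome status, so risks in the source population cannot be estimated directly — relative risk is not valid here. The odds ratio is the appropriate measure.
OR = (a·d)/(b·c) = (2124 × 1830) / (1340 × 1572) = 3886920 / 2106480 = 1.84522

1.845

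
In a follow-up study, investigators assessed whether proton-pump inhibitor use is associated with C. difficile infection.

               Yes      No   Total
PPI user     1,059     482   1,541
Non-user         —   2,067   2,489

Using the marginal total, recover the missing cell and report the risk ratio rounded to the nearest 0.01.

4.05

The missing cell is in the unexposed row: 2489 − 2067 = 422.
So a = 1059, b = 482, c = 422, d = 2067.
RR = [a/(a+b)] / [c/(c+d)] = (1059/1541) / (422/2489) = 0.68722/0.16955 = 4.05327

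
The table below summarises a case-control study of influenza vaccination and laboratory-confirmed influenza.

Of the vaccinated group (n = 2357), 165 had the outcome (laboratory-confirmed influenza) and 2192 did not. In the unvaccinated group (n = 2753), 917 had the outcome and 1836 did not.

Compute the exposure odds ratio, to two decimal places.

From the description: a = 165, b = 2192, c = 917, d = 1836.
OR = (a·d)/(b·c) = (165 × 1836) / (2192 × 917) = 302940 / 2010064 = 0.15071
Exposure is associated with lower odds of laboratory-confirmed influenza (OR = 0.15 < 1).

0.15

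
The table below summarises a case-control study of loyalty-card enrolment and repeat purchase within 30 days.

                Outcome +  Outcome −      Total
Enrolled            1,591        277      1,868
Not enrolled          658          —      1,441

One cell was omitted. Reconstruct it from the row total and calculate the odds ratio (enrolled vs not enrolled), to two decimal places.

6.83

The missing cell is in the unexposed row: 1441 − 658 = 783.
So a = 1591, b = 277, c = 658, d = 783.
OR = (a·d)/(b·c) = (1591 × 783) / (277 × 658) = 1245753 / 182266 = 6.83481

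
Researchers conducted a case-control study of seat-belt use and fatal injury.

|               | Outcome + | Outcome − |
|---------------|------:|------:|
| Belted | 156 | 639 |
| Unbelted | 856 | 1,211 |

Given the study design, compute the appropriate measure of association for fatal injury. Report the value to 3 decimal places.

0.345

Cells: a = 156, b = 639, c = 856, d = 1211.
This is a case-control study: participants were sampled on outcome status, so risks in the source population cannot be estimated directly — relative risk is not valid here. The odds ratio is the appropriate measure.
OR = (a·d)/(b·c) = (156 × 1211) / (639 × 856) = 188916 / 546984 = 0.34538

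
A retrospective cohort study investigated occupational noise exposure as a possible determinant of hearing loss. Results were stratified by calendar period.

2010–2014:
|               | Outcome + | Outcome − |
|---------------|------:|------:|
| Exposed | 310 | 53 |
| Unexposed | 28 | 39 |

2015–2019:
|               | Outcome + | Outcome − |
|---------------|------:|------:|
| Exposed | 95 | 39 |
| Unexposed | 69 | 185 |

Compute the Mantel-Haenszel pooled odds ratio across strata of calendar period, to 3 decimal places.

OR_MH = Σ(aᵢdᵢ/nᵢ) / Σ(bᵢcᵢ/nᵢ), where nᵢ is the stratum total.
Stratum 1 (2010–2014): n = 430; a·d/n = 310·39/430 = 28.1163; b·c/n = 53·28/430 = 3.4512
Stratum 2 (2015–2019): n = 388; a·d/n = 95·185/388 = 45.2964; b·c/n = 39·69/388 = 6.9356
OR_MH = (28.1163 + 45.2964) / (3.4512 + 6.9356) = 73.4127 / 10.3867 = 7.06793

7.068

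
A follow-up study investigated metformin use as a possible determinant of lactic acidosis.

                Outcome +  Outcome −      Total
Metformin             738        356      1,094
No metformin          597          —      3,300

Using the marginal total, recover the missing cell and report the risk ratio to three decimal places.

3.729

The missing cell is in the unexposed row: 3300 − 597 = 2703.
So a = 738, b = 356, c = 597, d = 2703.
RR = [a/(a+b)] / [c/(c+d)] = (738/1094) / (597/3300) = 0.67459/0.18091 = 3.72888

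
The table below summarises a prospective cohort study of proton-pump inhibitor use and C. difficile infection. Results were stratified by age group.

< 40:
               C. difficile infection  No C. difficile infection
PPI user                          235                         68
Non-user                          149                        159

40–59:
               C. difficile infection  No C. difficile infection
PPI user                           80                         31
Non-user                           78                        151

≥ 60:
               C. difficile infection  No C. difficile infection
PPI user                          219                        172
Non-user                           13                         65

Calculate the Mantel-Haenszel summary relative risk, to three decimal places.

1.895

RR_MH = Σ(aᵢ·n₀ᵢ/nᵢ) / Σ(cᵢ·n₁ᵢ/nᵢ), with n₁ᵢ = aᵢ+bᵢ (exposed), n₀ᵢ = cᵢ+dᵢ (unexposed), nᵢ = n₁ᵢ+n₀ᵢ.
Stratum 1 (< 40): n₁ = 303, n₀ = 308, n = 611; a·n₀/n = 235·308/611 = 118.4615; c·n₁/n = 149·303/611 = 73.8903
Stratum 2 (40–59): n₁ = 111, n₀ = 229, n = 340; a·n₀/n = 80·229/340 = 53.8824; c·n₁/n = 78·111/340 = 25.4647
Stratum 3 (≥ 60): n₁ = 391, n₀ = 78, n = 469; a·n₀/n = 219·78/469 = 36.4222; c·n₁/n = 13·391/469 = 10.8380
RR_MH = (118.4615 + 53.8824 + 36.4222) / (73.8903 + 25.4647 + 10.8380) = 208.7661 / 110.1930 = 1.89455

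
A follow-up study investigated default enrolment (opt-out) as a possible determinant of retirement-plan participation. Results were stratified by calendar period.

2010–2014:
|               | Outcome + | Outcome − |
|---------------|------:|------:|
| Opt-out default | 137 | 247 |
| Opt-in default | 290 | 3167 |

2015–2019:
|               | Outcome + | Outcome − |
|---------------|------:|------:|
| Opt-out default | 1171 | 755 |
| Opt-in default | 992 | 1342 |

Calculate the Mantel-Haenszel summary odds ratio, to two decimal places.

OR_MH = Σ(aᵢdᵢ/nᵢ) / Σ(bᵢcᵢ/nᵢ), where nᵢ is the stratum total.
Stratum 1 (2010–2014): n = 3841; a·d/n = 137·3167/3841 = 112.9599; b·c/n = 247·290/3841 = 18.6488
Stratum 2 (2015–2019): n = 4260; a·d/n = 1171·1342/4260 = 368.8925; b·c/n = 755·992/4260 = 175.8122
OR_MH = (112.9599 + 368.8925) / (18.6488 + 175.8122) = 481.8524 / 194.4610 = 2.47789

2.48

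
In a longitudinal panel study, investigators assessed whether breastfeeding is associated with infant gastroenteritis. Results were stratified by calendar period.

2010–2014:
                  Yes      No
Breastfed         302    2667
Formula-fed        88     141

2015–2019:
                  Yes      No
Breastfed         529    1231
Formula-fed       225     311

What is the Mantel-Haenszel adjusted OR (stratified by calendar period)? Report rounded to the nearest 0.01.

0.44

OR_MH = Σ(aᵢdᵢ/nᵢ) / Σ(bᵢcᵢ/nᵢ), where nᵢ is the stratum total.
Stratum 1 (2010–2014): n = 3198; a·d/n = 302·141/3198 = 13.3152; b·c/n = 2667·88/3198 = 73.3884
Stratum 2 (2015–2019): n = 2296; a·d/n = 529·311/2296 = 71.6546; b·c/n = 1231·225/2296 = 120.6337
OR_MH = (13.3152 + 71.6546) / (73.3884 + 120.6337) = 84.9698 / 194.0221 = 0.43794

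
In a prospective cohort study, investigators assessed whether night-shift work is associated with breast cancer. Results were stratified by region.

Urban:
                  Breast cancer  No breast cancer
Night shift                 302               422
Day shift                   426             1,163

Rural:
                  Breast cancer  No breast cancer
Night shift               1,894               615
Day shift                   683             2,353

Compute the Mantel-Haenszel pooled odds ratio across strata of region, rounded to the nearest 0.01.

OR_MH = Σ(aᵢdᵢ/nᵢ) / Σ(bᵢcᵢ/nᵢ), where nᵢ is the stratum total.
Stratum 1 (Urban): n = 2313; a·d/n = 302·1163/2313 = 151.8487; b·c/n = 422·426/2313 = 77.7224
Stratum 2 (Rural): n = 5545; a·d/n = 1894·2353/5545 = 803.7118; b·c/n = 615·683/5545 = 75.7520
OR_MH = (151.8487 + 803.7118) / (77.7224 + 75.7520) = 955.5605 / 153.4745 = 6.22619

6.23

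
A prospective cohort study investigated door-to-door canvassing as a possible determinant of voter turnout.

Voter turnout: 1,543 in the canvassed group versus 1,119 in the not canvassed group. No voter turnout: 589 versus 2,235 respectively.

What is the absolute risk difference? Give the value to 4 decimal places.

From the description: a = 1543, b = 589, c = 1119, d = 2235.
Risk in exposed = 1543/2132 = 0.723734; risk in unexposed = 1119/3354 = 0.333631.
Risk difference = 0.723734 − 0.333631 = 0.390102

0.3901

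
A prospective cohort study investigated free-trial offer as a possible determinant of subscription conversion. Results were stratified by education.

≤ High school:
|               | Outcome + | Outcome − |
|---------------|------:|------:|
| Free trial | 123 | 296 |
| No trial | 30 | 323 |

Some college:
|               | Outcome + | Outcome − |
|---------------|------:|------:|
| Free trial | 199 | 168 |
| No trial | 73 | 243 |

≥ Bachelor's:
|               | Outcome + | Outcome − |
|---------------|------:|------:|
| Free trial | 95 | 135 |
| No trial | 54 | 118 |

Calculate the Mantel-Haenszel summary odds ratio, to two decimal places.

3.15

OR_MH = Σ(aᵢdᵢ/nᵢ) / Σ(bᵢcᵢ/nᵢ), where nᵢ is the stratum total.
Stratum 1 (≤ High school): n = 772; a·d/n = 123·323/772 = 51.4624; b·c/n = 296·30/772 = 11.5026
Stratum 2 (Some college): n = 683; a·d/n = 199·243/683 = 70.8009; b·c/n = 168·73/683 = 17.9561
Stratum 3 (≥ Bachelor's): n = 402; a·d/n = 95·118/402 = 27.8856; b·c/n = 135·54/402 = 18.1343
OR_MH = (51.4624 + 70.8009 + 27.8856) / (11.5026 + 17.9561 + 18.1343) = 150.1489 / 47.5930 = 3.15485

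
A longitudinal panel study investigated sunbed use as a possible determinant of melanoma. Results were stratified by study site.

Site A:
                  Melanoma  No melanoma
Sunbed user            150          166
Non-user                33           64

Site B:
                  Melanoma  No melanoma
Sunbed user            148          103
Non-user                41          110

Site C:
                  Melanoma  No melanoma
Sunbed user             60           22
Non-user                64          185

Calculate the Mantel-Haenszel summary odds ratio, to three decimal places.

OR_MH = Σ(aᵢdᵢ/nᵢ) / Σ(bᵢcᵢ/nᵢ), where nᵢ is the stratum total.
Stratum 1 (Site A): n = 413; a·d/n = 150·64/413 = 23.2446; b·c/n = 166·33/413 = 13.2639
Stratum 2 (Site B): n = 402; a·d/n = 148·110/402 = 40.4975; b·c/n = 103·41/402 = 10.5050
Stratum 3 (Site C): n = 331; a·d/n = 60·185/331 = 33.5347; b·c/n = 22·64/331 = 4.2538
OR_MH = (23.2446 + 40.4975 + 33.5347) / (13.2639 + 10.5050 + 4.2538) = 97.2768 / 28.0227 = 3.47136

3.471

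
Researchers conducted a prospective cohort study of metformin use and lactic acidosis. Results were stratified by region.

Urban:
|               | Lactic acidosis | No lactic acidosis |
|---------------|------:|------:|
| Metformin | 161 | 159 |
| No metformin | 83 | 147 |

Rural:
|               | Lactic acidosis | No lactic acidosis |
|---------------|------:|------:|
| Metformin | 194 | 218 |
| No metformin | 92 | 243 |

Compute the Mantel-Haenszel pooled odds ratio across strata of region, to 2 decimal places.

2.09

OR_MH = Σ(aᵢdᵢ/nᵢ) / Σ(bᵢcᵢ/nᵢ), where nᵢ is the stratum total.
Stratum 1 (Urban): n = 550; a·d/n = 161·147/550 = 43.0309; b·c/n = 159·83/550 = 23.9945
Stratum 2 (Rural): n = 747; a·d/n = 194·243/747 = 63.1084; b·c/n = 218·92/747 = 26.8487
OR_MH = (43.0309 + 63.1084) / (23.9945 + 26.8487) = 106.1393 / 50.8433 = 2.08758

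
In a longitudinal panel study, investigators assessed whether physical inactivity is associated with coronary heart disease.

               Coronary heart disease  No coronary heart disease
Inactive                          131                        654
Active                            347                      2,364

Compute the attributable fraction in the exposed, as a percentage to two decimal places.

Cells: a = 131, b = 654, c = 347, d = 2364.
Risk in exposed = 131/785 = 0.16688; risk in unexposed = 347/2711 = 0.12800.
RR = 0.16688/0.12800 = 1.30377
AR% = (RR − 1)/RR × 100 = (1.30377 − 1)/1.30377 × 100 = 23.2995%

23.30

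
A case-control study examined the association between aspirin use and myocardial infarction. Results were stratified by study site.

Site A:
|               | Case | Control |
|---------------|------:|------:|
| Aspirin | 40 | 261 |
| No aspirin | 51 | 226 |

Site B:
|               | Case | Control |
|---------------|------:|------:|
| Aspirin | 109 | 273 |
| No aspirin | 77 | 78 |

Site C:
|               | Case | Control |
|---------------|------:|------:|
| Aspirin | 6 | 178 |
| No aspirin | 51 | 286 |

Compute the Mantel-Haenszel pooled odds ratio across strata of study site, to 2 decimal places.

OR_MH = Σ(aᵢdᵢ/nᵢ) / Σ(bᵢcᵢ/nᵢ), where nᵢ is the stratum total.
Stratum 1 (Site A): n = 578; a·d/n = 40·226/578 = 15.6401; b·c/n = 261·51/578 = 23.0294
Stratum 2 (Site B): n = 537; a·d/n = 109·78/537 = 15.8324; b·c/n = 273·77/537 = 39.1453
Stratum 3 (Site C): n = 521; a·d/n = 6·286/521 = 3.2937; b·c/n = 178·51/521 = 17.4242
OR_MH = (15.6401 + 15.8324 + 3.2937) / (23.0294 + 39.1453 + 17.4242) = 34.7662 / 79.5988 = 0.43677

0.44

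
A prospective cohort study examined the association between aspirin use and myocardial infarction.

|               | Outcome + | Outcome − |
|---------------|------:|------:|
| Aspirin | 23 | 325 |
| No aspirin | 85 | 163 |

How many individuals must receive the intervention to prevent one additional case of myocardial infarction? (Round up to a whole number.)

Risk in treated group = 23/348 = 0.06609; risk in control = 85/248 = 0.34274.
Absolute risk reduction = 0.34274 − 0.06609 = 0.27665
NNT = 1 / ARR = 1 / 0.27665 = 3.615 → round up → 4

4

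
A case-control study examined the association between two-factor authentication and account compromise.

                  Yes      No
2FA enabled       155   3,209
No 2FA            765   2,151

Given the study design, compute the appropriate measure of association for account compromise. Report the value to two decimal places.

Cells: a = 155, b = 3209, c = 765, d = 2151.
This is a case-control study: participants were sampled on outcome status, so risks in the source population cannot be estimated directly — relative risk is not valid here. The odds ratio is the appropriate measure.
OR = (a·d)/(b·c) = (155 × 2151) / (3209 × 765) = 333405 / 2454885 = 0.13581

0.14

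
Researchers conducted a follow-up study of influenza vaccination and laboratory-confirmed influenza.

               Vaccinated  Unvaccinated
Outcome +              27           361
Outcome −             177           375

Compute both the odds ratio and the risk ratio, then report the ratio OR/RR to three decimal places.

0.587

Reading the table with exposure as columns: a = 27 (Vaccinated, case), b = 177 (Vaccinated, non-case), c = 361 (Unvaccinated, case), d = 375.
OR = (27·375)/(177·361) = 10125/63897 = 0.15846
Risk in exposed = 27/204 = 0.13235; risk in unexposed = 361/736 = 0.49049; RR = 0.26984
OR/RR = 0.15846 / 0.26984 = 0.58723
The outcome is not rare, so the OR lies further from 1 than the RR.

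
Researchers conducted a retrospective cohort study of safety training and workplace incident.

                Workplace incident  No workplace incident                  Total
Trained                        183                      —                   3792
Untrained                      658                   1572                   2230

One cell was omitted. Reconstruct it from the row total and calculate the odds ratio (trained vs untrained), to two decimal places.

The missing cell is in the exposed row: 3792 − 183 = 3609.
So a = 183, b = 3609, c = 658, d = 1572.
OR = (a·d)/(b·c) = (183 × 1572) / (3609 × 658) = 287676 / 2374722 = 0.12114

0.12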